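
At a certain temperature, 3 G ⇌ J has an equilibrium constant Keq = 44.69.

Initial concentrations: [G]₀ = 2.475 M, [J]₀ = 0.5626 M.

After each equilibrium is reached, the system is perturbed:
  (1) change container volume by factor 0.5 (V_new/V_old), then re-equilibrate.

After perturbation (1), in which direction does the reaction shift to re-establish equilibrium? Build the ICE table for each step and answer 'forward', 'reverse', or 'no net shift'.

Direction: forward

Q₀ = 0.03711 vs Keq = 44.69 ⇒ Q<K, forward
Step 1:
                    G           J
  init          2.475      0.5626
  Δ            -2.169      0.7229
  eq           0.3064       1.285
  solve Keq expr → x = 0.7229; check Q = 44.69
Then change container volume by factor 0.5 (V_new/V_old).
Step 2:
                    G           J
  init         0.6128       2.571
  Δ           -0.2231     0.07436
  eq           0.3897       2.645
  solve Keq expr → x = 0.07436; check Q = 44.69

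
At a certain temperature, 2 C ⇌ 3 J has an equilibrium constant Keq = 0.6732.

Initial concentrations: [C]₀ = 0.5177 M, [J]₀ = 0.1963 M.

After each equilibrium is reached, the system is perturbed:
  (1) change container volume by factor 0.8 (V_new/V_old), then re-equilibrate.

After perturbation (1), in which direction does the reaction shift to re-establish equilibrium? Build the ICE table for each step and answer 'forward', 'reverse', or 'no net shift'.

Q₀ = 0.02822 vs Keq = 0.6732 ⇒ Q<K, forward
Step 1:
                    C           J
  init         0.5177      0.1963
  Δ           -0.1623      0.2434
  eq           0.3554      0.4397
  solve Keq expr → x = 0.08115; check Q = 0.6732
Then change container volume by factor 0.8 (V_new/V_old).
Step 2:
                    C           J
  init         0.4443      0.5497
  Δ           0.01743    -0.02614
  eq           0.4617      0.5235
  solve Keq expr → x = -0.008714; check Q = 0.6732

Direction: reverse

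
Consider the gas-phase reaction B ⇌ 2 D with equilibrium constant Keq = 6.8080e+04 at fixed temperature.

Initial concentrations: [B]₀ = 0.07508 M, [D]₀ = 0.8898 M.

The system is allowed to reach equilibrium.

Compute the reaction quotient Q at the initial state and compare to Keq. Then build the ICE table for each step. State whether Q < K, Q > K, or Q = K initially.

Q₀ = 10.55 vs Keq = 6.8080e+04 ⇒ Q<K, forward
Step 1:
                   B          D
  Initial    0.07508     0.8898
  Change    -0.07506     0.1501
  Equil   1.5885e-05       1.04
  solve Keq expr → x = 0.07506; check Q = 6.8080e+04

Q₀ = 10.55; Q < K (proceeds forward)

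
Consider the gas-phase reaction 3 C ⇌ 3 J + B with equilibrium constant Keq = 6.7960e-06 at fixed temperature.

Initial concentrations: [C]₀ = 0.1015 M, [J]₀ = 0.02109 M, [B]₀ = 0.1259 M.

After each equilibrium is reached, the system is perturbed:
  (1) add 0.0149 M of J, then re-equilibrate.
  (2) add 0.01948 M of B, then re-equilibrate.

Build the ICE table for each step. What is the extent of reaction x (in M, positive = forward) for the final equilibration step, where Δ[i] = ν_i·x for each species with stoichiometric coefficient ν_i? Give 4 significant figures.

Q₀ = 0.001129 vs Keq = 6.7960e-06 ⇒ Q>K, reverse
Step 1:
                   C          J          B
  init        0.1015    0.02109     0.1259
  Δ          0.01656   -0.01656   -0.00552
  eq          0.1181   0.004529     0.1204
  solve Keq expr → x = -0.00552; check Q = 6.7960e-06
Then add 0.0149 M of J.
Step 2:
                   C          J          B
  init        0.1181    0.01943     0.1204
  Δ          0.01428   -0.01428  -0.004761
  eq          0.1323   0.005146     0.1156
  solve Keq expr → x = -0.004761; check Q = 6.7960e-06
Then add 0.01948 M of B.
Step 3:
                   C          J          B
  init        0.1323   0.005146     0.1351
  Δ       2.5003e-04 -2.5003e-04 -8.3343e-05
  eq          0.1326   0.004896      0.135
  solve Keq expr → x = -8.3343e-05; check Q = 6.7960e-06

x = -8.3343e-05 M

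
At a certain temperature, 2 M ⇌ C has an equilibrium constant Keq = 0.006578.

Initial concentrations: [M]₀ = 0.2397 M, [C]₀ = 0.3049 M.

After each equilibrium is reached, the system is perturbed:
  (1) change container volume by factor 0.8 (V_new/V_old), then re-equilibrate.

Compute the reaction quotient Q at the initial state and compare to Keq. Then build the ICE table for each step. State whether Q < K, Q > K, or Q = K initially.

Q₀ = 5.307 vs Keq = 0.006578 ⇒ Q>K, reverse
Step 1:
                   M          C
  Initial     0.2397     0.3049
  Change      0.6005    -0.3003
  Equil       0.8402   0.004644
  solve Keq expr → x = -0.3003; check Q = 0.006578
Then change container volume by factor 0.8 (V_new/V_old).
Step 2:
                   M          C
  Initial       1.05   0.005805
  Change   -0.002824   0.001412
  Equil        1.047   0.007217
  solve Keq expr → x = 0.001412; check Q = 0.006578

Q₀ = 5.307; Q > K (proceeds reverse)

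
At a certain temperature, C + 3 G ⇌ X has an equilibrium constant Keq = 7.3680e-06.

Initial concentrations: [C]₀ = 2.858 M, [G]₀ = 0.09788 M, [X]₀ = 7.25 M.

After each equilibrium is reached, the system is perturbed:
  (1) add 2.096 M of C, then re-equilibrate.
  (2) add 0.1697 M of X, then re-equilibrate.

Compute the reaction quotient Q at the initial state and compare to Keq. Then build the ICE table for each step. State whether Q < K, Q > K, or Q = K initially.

Q₀ = 2705 vs Keq = 7.3680e-06 ⇒ Q>K, reverse
Step 1:
                    C           G           X
  I             2.858     0.09788        7.25
  C             6.677       20.03      -6.677
  E             9.535       20.13       0.573
  solve Keq expr → x = -6.677; check Q = 7.3680e-06
Then add 2.096 M of C.
Step 2:
                    C           G           X
  I             11.63       20.13       0.573
  C          -0.09221     -0.2766     0.09221
  E             11.54       19.85      0.6652
  solve Keq expr → x = 0.09221; check Q = 7.3680e-06
Then add 0.1697 M of X.
Step 3:
                    C           G           X
  I             11.54       19.85      0.8349
  C             0.124      0.3721      -0.124
  E             11.66       20.22      0.7109
  solve Keq expr → x = -0.124; check Q = 7.3680e-06

Q₀ = 2705; Q > K (proceeds reverse)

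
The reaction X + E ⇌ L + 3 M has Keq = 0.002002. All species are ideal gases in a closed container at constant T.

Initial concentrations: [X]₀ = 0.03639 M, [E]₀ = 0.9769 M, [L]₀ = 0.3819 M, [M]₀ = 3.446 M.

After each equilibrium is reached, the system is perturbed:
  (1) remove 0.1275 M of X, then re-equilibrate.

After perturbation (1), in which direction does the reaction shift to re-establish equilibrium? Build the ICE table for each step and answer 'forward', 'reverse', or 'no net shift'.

Direction: reverse

Q₀ = 439.6 vs Keq = 0.002002 ⇒ Q>K, reverse
Step 1:
                    X           E           L           M
  Initial     0.03639      0.9769      0.3819       3.446
  Change       0.3818      0.3818     -0.3818      -1.145
  Equil        0.4182       1.359  9.3424e-05       2.301
  solve Keq expr → x = -0.3818; check Q = 0.002002
Then remove 0.1275 M of X.
Step 2:
                    X           E           L           M
  Initial      0.2907       1.359  9.3424e-05       2.301
  Change   2.8468e-05  2.8468e-05 -2.8468e-05 -8.5405e-05
  Equil        0.2907       1.359  6.4956e-05         2.3
  solve Keq expr → x = -2.8468e-05; check Q = 0.002002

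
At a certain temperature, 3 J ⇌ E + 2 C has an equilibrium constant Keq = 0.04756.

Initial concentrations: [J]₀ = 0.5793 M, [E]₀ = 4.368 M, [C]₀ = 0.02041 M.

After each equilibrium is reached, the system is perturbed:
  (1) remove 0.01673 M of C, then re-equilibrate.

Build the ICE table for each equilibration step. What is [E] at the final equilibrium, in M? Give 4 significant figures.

[E]_eq = 4.386 M

Q₀ = 0.00936 vs Keq = 0.04756 ⇒ Q<K, forward
Step 1:
                  J         E         C
  init       0.5793     4.368   0.02041
  Δ        -0.03258   0.01086   0.02172
  eq         0.5467     4.379   0.04213
  solve Keq expr → x = 0.01086; check Q = 0.04756
Then remove 0.01673 M of C.
Step 2:
                  J         E         C
  init       0.5467     4.379    0.0254
  Δ        -0.02138  0.007126   0.01425
  eq         0.5253     4.386   0.03965
  solve Keq expr → x = 0.007126; check Q = 0.04756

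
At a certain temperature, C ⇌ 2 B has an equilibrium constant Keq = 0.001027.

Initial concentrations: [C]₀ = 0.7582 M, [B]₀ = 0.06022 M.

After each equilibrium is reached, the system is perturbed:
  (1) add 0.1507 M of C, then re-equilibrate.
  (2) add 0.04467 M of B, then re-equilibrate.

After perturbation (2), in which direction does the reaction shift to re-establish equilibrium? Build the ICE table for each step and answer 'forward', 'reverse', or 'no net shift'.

Direction: reverse

Q₀ = 0.004783 vs Keq = 0.001027 ⇒ Q>K, reverse
Step 1:
                    C           B
  init         0.7582     0.06022
  Δ           0.01601    -0.03202
  eq           0.7742      0.0282
  solve Keq expr → x = -0.01601; check Q = 0.001027
Then add 0.1507 M of C.
Step 2:
                    C           B
  init         0.9249      0.0282
  Δ           -0.0013    0.002601
  eq           0.9236      0.0308
  solve Keq expr → x = 0.0013; check Q = 0.001027
Then add 0.04467 M of B.
Step 3:
                    C           B
  init         0.9236     0.07547
  Δ           0.02215     -0.0443
  eq           0.9458     0.03117
  solve Keq expr → x = -0.02215; check Q = 0.001027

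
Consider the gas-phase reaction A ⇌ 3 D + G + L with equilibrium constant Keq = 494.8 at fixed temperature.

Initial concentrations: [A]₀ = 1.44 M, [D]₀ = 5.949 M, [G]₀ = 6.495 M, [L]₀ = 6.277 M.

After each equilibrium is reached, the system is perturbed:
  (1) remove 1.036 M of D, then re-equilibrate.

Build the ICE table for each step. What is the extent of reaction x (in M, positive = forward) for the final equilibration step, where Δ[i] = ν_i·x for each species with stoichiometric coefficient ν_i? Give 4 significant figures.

x = 0.2672 M

Q₀ = 5961 vs Keq = 494.8 ⇒ Q>K, reverse
Step 1:
                   A          D          G          L
  I             1.44      5.949      6.495      6.277
  C           0.8673     -2.602    -0.8673    -0.8673
  E            2.307      3.347      5.628       5.41
  solve Keq expr → x = -0.8673; check Q = 494.8
Then remove 1.036 M of D.
Step 2:
                   A          D          G          L
  I            2.307      2.311      5.628       5.41
  C          -0.2672     0.8017     0.2672     0.2672
  E             2.04      3.113      5.895      5.677
  solve Keq expr → x = 0.2672; check Q = 494.8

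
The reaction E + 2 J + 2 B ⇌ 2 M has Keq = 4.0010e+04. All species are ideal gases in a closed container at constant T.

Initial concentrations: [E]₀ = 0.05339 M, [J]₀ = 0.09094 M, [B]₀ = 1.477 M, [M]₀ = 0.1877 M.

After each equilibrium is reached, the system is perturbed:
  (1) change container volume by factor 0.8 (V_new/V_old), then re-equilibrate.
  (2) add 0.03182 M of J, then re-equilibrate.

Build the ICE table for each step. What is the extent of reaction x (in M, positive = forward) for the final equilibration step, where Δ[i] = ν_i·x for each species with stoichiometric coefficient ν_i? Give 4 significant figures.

Q₀ = 36.58 vs Keq = 4.0010e+04 ⇒ Q<K, forward
Step 1:
                    E           J           B           M
  init        0.05339     0.09094       1.477      0.1877
  Δ          -0.04111    -0.08221    -0.08221     0.08221
  eq          0.01228    0.008729       1.395      0.2699
  solve Keq expr → x = 0.04111; check Q = 4.0010e+04
Then change container volume by factor 0.8 (V_new/V_old).
Step 2:
                    E           J           B           M
  init        0.01536     0.01091       1.743      0.3374
  Δ         -0.001332   -0.002664   -0.002664    0.002664
  eq          0.01402    0.008247       1.741      0.3401
  solve Keq expr → x = 0.001332; check Q = 4.0010e+04
Then add 0.03182 M of J.
Step 3:
                    E           J           B           M
  init        0.01402     0.04007       1.741      0.3401
  Δ          -0.01079    -0.02158    -0.02158     0.02158
  eq         0.003235     0.01849       1.719      0.3616
  solve Keq expr → x = 0.01079; check Q = 4.0010e+04

x = 0.01079 M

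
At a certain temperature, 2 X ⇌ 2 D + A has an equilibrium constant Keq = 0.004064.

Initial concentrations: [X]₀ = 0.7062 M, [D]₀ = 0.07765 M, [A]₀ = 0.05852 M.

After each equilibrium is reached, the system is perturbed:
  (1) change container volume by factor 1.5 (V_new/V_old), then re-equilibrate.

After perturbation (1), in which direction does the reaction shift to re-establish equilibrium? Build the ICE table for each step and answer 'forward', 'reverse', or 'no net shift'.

Direction: forward

Q₀ = 7.0751e-04 vs Keq = 0.004064 ⇒ Q<K, forward
Step 1:
                  X         D         A
  I          0.7062   0.07765   0.05852
  C         -0.0605    0.0605   0.03025
  E          0.6457    0.1382   0.08877
  solve Keq expr → x = 0.03025; check Q = 0.004064
Then change container volume by factor 1.5 (V_new/V_old).
Step 2:
                  X         D         A
  I          0.4305    0.0921   0.05918
  C        -0.01223   0.01223  0.006117
  E          0.4182    0.1043    0.0653
  solve Keq expr → x = 0.006117; check Q = 0.004064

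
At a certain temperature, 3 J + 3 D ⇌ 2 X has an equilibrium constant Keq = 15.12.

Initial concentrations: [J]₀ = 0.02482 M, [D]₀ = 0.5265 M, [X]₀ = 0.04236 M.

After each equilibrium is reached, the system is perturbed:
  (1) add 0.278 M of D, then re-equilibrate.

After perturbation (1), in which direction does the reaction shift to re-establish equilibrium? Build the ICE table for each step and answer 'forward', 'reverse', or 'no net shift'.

Q₀ = 804.1 vs Keq = 15.12 ⇒ Q>K, reverse
Step 1:
                  J         D         X
  I         0.02482    0.5265   0.04236
  C         0.03127   0.03127  -0.02084
  E         0.05609    0.5578   0.02152
  solve Keq expr → x = -0.01042; check Q = 15.12
Then add 0.278 M of D.
Step 2:
                  J         D         X
  I         0.05609    0.8358   0.02152
  C        -0.01041  -0.01041  0.006943
  E         0.04567    0.8254   0.02846
  solve Keq expr → x = 0.003472; check Q = 15.12

Direction: forward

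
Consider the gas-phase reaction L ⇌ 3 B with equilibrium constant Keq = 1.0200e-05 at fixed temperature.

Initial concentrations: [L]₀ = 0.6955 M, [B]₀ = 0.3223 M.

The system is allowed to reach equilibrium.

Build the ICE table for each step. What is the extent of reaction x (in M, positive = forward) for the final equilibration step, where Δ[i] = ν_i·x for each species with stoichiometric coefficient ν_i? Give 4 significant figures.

x = -0.1007 M

Q₀ = 0.04814 vs Keq = 1.0200e-05 ⇒ Q>K, reverse
Step 1:
                    L           B
  init         0.6955      0.3223
  Δ            0.1007     -0.3022
  eq           0.7962      0.0201
  solve Keq expr → x = -0.1007; check Q = 1.0200e-05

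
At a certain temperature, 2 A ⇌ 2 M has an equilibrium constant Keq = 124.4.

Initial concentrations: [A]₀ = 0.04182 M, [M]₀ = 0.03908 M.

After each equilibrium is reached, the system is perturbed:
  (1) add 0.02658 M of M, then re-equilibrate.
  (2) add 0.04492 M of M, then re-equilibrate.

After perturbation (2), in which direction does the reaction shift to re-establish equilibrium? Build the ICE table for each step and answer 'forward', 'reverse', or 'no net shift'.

Q₀ = 0.8733 vs Keq = 124.4 ⇒ Q<K, forward
Step 1:
                   A          M
  I          0.04182    0.03908
  C         -0.03516    0.03516
  E         0.006657    0.07424
  solve Keq expr → x = 0.01758; check Q = 124.4
Then add 0.02658 M of M.
Step 2:
                   A          M
  I         0.006657     0.1008
  C         0.002187  -0.002187
  E         0.008844    0.09864
  solve Keq expr → x = -0.001094; check Q = 124.4
Then add 0.04492 M of M.
Step 3:
                   A          M
  I         0.008844     0.1436
  C         0.003696  -0.003696
  E          0.01254     0.1399
  solve Keq expr → x = -0.001848; check Q = 124.4

Direction: reverse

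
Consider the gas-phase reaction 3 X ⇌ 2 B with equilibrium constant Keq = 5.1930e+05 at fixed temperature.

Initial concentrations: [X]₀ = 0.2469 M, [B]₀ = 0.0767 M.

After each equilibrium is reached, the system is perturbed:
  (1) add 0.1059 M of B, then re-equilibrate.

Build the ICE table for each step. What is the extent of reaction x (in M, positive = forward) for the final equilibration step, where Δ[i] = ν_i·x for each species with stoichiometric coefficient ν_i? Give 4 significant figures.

x = -4.3942e-04 M

Q₀ = 0.3909 vs Keq = 5.1930e+05 ⇒ Q<K, forward
Step 1:
                  X         B
  I          0.2469    0.0767
  C         -0.2421    0.1614
  E         0.00478    0.2381
  solve Keq expr → x = 0.08071; check Q = 5.1930e+05
Then add 0.1059 M of B.
Step 2:
                  X         B
  I         0.00478     0.344
  C        0.001318 -8.7883e-04
  E        0.006098    0.3431
  solve Keq expr → x = -4.3942e-04; check Q = 5.1930e+05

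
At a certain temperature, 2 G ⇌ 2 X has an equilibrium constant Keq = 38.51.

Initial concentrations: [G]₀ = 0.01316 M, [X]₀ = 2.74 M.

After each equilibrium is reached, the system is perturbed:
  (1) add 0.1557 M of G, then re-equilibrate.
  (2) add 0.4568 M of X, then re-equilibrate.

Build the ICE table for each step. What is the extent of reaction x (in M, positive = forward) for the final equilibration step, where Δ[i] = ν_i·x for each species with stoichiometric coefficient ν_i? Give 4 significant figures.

x = -0.0317 M

Q₀ = 4.3350e+04 vs Keq = 38.51 ⇒ Q>K, reverse
Step 1:
                    G           X
  Initial     0.01316        2.74
  Change       0.3689     -0.3689
  Equil        0.3821       2.371
  solve Keq expr → x = -0.1845; check Q = 38.51
Then add 0.1557 M of G.
Step 2:
                    G           X
  Initial      0.5378       2.371
  Change      -0.1341      0.1341
  Equil        0.4037       2.505
  solve Keq expr → x = 0.06705; check Q = 38.51
Then add 0.4568 M of X.
Step 3:
                    G           X
  Initial      0.4037       2.962
  Change      0.06339    -0.06339
  Equil        0.4671       2.899
  solve Keq expr → x = -0.0317; check Q = 38.51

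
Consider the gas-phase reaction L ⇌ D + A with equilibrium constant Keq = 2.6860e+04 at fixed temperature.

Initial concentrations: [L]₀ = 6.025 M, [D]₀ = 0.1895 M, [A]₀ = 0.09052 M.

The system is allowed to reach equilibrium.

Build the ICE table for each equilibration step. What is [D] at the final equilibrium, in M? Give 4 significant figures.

Q₀ = 0.002847 vs Keq = 2.6860e+04 ⇒ Q<K, forward
Step 1:
                    L           D           A
  init          6.025      0.1895     0.09052
  Δ            -6.024       6.024       6.024
  eq         0.001414       6.213       6.114
  solve Keq expr → x = 6.024; check Q = 2.6860e+04

[D]_eq = 6.213 M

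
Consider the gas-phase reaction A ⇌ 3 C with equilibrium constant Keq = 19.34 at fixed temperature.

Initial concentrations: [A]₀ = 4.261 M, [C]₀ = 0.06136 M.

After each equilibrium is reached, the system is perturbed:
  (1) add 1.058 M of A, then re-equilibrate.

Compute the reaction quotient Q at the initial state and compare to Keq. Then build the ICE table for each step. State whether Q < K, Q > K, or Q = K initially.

Q₀ = 5.4218e-05; Q < K (proceeds forward)

Q₀ = 5.4218e-05 vs Keq = 19.34 ⇒ Q<K, forward
Step 1:
                  A         C
  I           4.261   0.06136
  C          -1.269     3.807
  E           2.992     3.868
  solve Keq expr → x = 1.269; check Q = 19.34
Then add 1.058 M of A.
Step 2:
                  A         C
  I            4.05     3.868
  C         -0.1224    0.3672
  E           3.928     4.235
  solve Keq expr → x = 0.1224; check Q = 19.34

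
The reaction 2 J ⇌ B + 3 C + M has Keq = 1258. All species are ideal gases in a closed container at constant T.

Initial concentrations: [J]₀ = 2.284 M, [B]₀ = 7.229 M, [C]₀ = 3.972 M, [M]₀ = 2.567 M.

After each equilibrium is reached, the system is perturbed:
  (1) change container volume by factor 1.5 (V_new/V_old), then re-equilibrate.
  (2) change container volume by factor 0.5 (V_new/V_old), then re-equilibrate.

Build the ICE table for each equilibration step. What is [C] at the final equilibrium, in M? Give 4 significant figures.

Q₀ = 222.9 vs Keq = 1258 ⇒ Q<K, forward
Step 1:
                   J          B          C          M
  Initial      2.284      7.229      3.972      2.567
  Change     -0.7497     0.3749      1.125     0.3749
  Equil        1.534      7.604      5.097      2.942
  solve Keq expr → x = 0.3749; check Q = 1258
Then change container volume by factor 1.5 (V_new/V_old).
Step 2:
                   J          B          C          M
  Initial      1.023      5.069      3.398      1.961
  Change     -0.3108     0.1554     0.4661     0.1554
  Equil       0.7121      5.225      3.864      2.117
  solve Keq expr → x = 0.1554; check Q = 1258
Then change container volume by factor 0.5 (V_new/V_old).
Step 3:
                   J          B          C          M
  Initial      1.424      10.45      7.728      4.233
  Change       1.112    -0.5561     -1.668    -0.5561
  Equil        2.536      9.893      6.059      3.677
  solve Keq expr → x = -0.5561; check Q = 1258

[C]_eq = 6.059 M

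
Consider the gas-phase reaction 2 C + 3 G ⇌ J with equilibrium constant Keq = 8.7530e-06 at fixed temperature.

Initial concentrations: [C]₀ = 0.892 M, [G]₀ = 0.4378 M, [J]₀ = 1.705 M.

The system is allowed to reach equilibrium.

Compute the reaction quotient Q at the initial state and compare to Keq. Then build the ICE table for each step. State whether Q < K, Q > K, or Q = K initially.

Q₀ = 25.54; Q > K (proceeds reverse)

Q₀ = 25.54 vs Keq = 8.7530e-06 ⇒ Q>K, reverse
Step 1:
                    C           G           J
  init          0.892      0.4378       1.705
  Δ             3.358       5.037      -1.679
  eq             4.25       5.475     0.02595
  solve Keq expr → x = -1.679; check Q = 8.7530e-06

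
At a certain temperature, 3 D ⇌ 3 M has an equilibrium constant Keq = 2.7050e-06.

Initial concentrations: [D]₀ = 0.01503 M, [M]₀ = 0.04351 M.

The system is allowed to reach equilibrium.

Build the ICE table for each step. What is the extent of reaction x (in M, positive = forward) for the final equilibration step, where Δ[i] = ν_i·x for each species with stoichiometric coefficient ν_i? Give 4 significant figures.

Q₀ = 24.26 vs Keq = 2.7050e-06 ⇒ Q>K, reverse
Step 1:
                    D           M
  Initial     0.01503     0.04351
  Change      0.04271    -0.04271
  Equil       0.05774  8.0445e-04
  solve Keq expr → x = -0.01424; check Q = 2.7050e-06

x = -0.01424 M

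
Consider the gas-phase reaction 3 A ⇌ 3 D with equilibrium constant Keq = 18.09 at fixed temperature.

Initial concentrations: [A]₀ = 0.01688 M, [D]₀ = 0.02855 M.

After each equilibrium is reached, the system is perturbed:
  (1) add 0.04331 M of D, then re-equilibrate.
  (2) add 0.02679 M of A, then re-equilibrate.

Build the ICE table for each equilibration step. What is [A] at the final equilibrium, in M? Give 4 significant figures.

Q₀ = 4.838 vs Keq = 18.09 ⇒ Q<K, forward
Step 1:
                    A           D
  Initial     0.01688     0.02855
  Change    -0.004348    0.004348
  Equil       0.01253      0.0329
  solve Keq expr → x = 0.001449; check Q = 18.09
Then add 0.04331 M of D.
Step 2:
                    A           D
  Initial     0.01253     0.07621
  Change      0.01195    -0.01195
  Equil       0.02448     0.06426
  solve Keq expr → x = -0.003982; check Q = 18.09
Then add 0.02679 M of A.
Step 3:
                    A           D
  Initial     0.05127     0.06426
  Change      -0.0194      0.0194
  Equil       0.03187     0.08366
  solve Keq expr → x = 0.006467; check Q = 18.09

[A]_eq = 0.03187 M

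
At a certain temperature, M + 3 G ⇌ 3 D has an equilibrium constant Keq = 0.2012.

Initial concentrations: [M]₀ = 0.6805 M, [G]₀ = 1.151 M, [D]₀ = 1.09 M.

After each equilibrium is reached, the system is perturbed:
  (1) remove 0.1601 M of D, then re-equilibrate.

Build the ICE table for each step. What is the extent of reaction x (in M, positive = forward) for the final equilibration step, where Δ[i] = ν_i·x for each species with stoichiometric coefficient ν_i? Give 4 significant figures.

Q₀ = 1.248 vs Keq = 0.2012 ⇒ Q>K, reverse
Step 1:
                  M         G         D
  Initial    0.6805     1.151      1.09
  Change     0.1014    0.3043   -0.3043
  Equil      0.7819     1.455    0.7857
  solve Keq expr → x = -0.1014; check Q = 0.2012
Then remove 0.1601 M of D.
Step 2:
                  M         G         D
  Initial    0.7819     1.455    0.6256
  Change   -0.03243   -0.0973    0.0973
  Equil      0.7495     1.358    0.7229
  solve Keq expr → x = 0.03243; check Q = 0.2012

x = 0.03243 M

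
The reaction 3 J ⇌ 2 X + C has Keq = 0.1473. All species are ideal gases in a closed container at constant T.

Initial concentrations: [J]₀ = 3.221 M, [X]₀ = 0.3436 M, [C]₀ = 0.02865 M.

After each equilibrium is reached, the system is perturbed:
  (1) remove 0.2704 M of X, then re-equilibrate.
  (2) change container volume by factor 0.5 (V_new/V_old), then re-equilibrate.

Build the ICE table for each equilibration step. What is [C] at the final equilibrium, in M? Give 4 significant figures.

[C]_eq = 1.096 M

Q₀ = 1.0122e-04 vs Keq = 0.1473 ⇒ Q<K, forward
Step 1:
                    J           X           C
  Initial       3.221      0.3436     0.02865
  Change       -1.429      0.9525      0.4762
  Equil         1.792       1.296      0.5049
  solve Keq expr → x = 0.4762; check Q = 0.1473
Then remove 0.2704 M of X.
Step 2:
                    J           X           C
  Initial       1.792       1.026      0.5049
  Change      -0.1293     0.08621      0.0431
  Equil         1.663       1.112       0.548
  solve Keq expr → x = 0.0431; check Q = 0.1473
Then change container volume by factor 0.5 (V_new/V_old).
Step 3:
                    J           X           C
  Initial       3.326       2.224       1.096
  Change            0           0           0
  Equil         3.326       2.224       1.096
  solve Keq expr → x = 0; check Q = 0.1473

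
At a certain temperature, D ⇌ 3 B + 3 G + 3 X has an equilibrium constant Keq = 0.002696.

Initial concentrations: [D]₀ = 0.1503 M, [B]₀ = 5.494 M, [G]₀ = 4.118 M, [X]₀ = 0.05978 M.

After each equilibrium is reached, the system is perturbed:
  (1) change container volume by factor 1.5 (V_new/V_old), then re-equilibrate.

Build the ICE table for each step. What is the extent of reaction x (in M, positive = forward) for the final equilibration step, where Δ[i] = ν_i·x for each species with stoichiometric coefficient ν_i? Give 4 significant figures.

x = 0.001492 M

Q₀ = 16.46 vs Keq = 0.002696 ⇒ Q>K, reverse
Step 1:
                    D           B           G           X
  init         0.1503       5.494       4.118     0.05978
  Δ           0.01877     -0.0563     -0.0563     -0.0563
  eq           0.1691       5.438       4.062    0.003484
  solve Keq expr → x = -0.01877; check Q = 0.002696
Then change container volume by factor 1.5 (V_new/V_old).
Step 2:
                    D           B           G           X
  init         0.1127       3.625       2.708    0.002323
  Δ         -0.001492    0.004476    0.004476    0.004476
  eq           0.1112        3.63       2.712    0.006799
  solve Keq expr → x = 0.001492; check Q = 0.002696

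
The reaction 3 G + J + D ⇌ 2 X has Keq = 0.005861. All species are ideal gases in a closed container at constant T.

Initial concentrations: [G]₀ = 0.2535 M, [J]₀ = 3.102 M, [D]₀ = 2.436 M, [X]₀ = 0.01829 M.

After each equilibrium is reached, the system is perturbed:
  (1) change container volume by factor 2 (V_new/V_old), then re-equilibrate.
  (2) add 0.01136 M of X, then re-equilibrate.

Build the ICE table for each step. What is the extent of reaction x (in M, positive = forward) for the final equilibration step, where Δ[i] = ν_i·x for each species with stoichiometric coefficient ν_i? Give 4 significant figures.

x = -0.005206 M

Q₀ = 0.002718 vs Keq = 0.005861 ⇒ Q<K, forward
Step 1:
                  G         J         D         X
  init       0.2535     3.102     2.436   0.01829
  Δ        -0.01036 -0.003454 -0.003454  0.006908
  eq         0.2431     3.099     2.433    0.0252
  solve Keq expr → x = 0.003454; check Q = 0.005861
Then change container volume by factor 2 (V_new/V_old).
Step 2:
                  G         J         D         X
  init       0.1216     1.549     1.216    0.0126
  Δ         0.01125  0.003749  0.003749 -0.007498
  eq         0.1328     1.553      1.22  0.005101
  solve Keq expr → x = -0.003749; check Q = 0.005861
Then add 0.01136 M of X.
Step 3:
                  G         J         D         X
  init       0.1328     1.553      1.22   0.01646
  Δ         0.01562  0.005206  0.005206  -0.01041
  eq         0.1484     1.558     1.225  0.006049
  solve Keq expr → x = -0.005206; check Q = 0.005861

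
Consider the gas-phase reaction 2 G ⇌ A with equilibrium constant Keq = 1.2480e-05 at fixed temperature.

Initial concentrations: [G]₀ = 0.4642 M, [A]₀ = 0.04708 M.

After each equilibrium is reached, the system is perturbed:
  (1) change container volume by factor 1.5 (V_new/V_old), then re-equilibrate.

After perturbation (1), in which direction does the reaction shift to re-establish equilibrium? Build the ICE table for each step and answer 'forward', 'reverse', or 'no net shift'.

Q₀ = 0.2185 vs Keq = 1.2480e-05 ⇒ Q>K, reverse
Step 1:
                    G           A
  init         0.4642     0.04708
  Δ           0.09415    -0.04708
  eq           0.5584  3.8907e-06
  solve Keq expr → x = -0.04708; check Q = 1.2480e-05
Then change container volume by factor 1.5 (V_new/V_old).
Step 2:
                    G           A
  init         0.3722  2.5938e-06
  Δ        1.7292e-06 -8.6459e-07
  eq           0.3722  1.7292e-06
  solve Keq expr → x = -8.6459e-07; check Q = 1.2480e-05

Direction: reverse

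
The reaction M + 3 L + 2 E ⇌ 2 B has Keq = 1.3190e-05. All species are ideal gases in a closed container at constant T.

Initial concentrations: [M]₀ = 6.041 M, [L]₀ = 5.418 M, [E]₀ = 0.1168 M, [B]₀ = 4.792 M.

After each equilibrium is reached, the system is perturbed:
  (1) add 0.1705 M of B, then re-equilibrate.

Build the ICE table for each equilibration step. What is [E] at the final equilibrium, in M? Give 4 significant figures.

[E]_eq = 3.727 M

Q₀ = 1.752 vs Keq = 1.3190e-05 ⇒ Q>K, reverse
Step 1:
                  M         L         E         B
  init        6.041     5.418    0.1168     4.792
  Δ           1.754     5.263     3.509    -3.509
  eq          7.795     10.68     3.625     1.283
  solve Keq expr → x = -1.754; check Q = 1.3190e-05
Then add 0.1705 M of B.
Step 2:
                  M         L         E         B
  init        7.795     10.68     3.625     1.454
  Δ         0.05086    0.1526    0.1017   -0.1017
  eq          7.846     10.83     3.727     1.352
  solve Keq expr → x = -0.05086; check Q = 1.3190e-05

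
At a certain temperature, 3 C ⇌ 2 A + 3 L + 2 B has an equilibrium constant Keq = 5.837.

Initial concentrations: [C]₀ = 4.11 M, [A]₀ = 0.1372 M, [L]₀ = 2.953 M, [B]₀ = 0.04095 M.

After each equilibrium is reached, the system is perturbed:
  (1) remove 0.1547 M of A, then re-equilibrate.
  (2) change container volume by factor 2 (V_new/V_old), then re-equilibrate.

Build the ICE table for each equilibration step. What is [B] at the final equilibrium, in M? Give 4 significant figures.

Q₀ = 1.1708e-05 vs Keq = 5.837 ⇒ Q<K, forward
Step 1:
                  C         A         L         B
  Initial      4.11    0.1372     2.953   0.04095
  Change     -1.459    0.9727     1.459    0.9727
  Equil       2.651      1.11     4.412     1.014
  solve Keq expr → x = 0.4864; check Q = 5.837
Then remove 0.1547 M of A.
Step 2:
                  C         A         L         B
  Initial     2.651    0.9552     4.412     1.014
  Change   -0.06712   0.04475   0.06712   0.04475
  Equil       2.584         1     4.479     1.058
  solve Keq expr → x = 0.02237; check Q = 5.837
Then change container volume by factor 2 (V_new/V_old).
Step 3:
                  C         A         L         B
  Initial     1.292       0.5      2.24    0.5292
  Change    -0.3364    0.2243    0.3364    0.2243
  Equil      0.9555    0.7243     2.576    0.7535
  solve Keq expr → x = 0.1121; check Q = 5.837

[B]_eq = 0.7535 M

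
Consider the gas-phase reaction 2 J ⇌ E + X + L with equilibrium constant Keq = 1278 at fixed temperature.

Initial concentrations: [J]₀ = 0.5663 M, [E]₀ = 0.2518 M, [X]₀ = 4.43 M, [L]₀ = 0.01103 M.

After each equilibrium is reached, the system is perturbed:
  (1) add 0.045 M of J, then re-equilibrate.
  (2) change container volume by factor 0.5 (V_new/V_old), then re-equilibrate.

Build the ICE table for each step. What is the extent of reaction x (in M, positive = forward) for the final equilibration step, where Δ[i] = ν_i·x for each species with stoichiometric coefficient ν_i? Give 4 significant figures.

x = -0.009798 M

Q₀ = 0.03837 vs Keq = 1278 ⇒ Q<K, forward
Step 1:
                    J           E           X           L
  I            0.5663      0.2518        4.43     0.01103
  C            -0.543      0.2715      0.2715      0.2715
  E           0.02332      0.5233       4.701      0.2825
  solve Keq expr → x = 0.2715; check Q = 1278
Then add 0.045 M of J.
Step 2:
                    J           E           X           L
  I           0.06832      0.5233       4.701      0.2825
  C          -0.04356     0.02178     0.02178     0.02178
  E           0.02476      0.5451       4.723      0.3043
  solve Keq expr → x = 0.02178; check Q = 1278
Then change container volume by factor 0.5 (V_new/V_old).
Step 3:
                    J           E           X           L
  I           0.04952        1.09       9.447      0.6086
  C            0.0196   -0.009798   -0.009798   -0.009798
  E           0.06911        1.08       9.437      0.5988
  solve Keq expr → x = -0.009798; check Q = 1278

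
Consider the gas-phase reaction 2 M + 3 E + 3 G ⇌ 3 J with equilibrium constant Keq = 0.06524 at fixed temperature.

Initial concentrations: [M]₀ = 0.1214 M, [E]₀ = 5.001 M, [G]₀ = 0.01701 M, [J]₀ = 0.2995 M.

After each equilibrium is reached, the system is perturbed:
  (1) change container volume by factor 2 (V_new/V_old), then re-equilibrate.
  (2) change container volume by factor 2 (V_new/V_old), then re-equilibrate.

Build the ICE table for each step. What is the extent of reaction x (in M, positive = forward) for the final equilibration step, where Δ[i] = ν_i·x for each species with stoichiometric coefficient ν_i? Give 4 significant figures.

x = -0.003489 M

Q₀ = 2961 vs Keq = 0.06524 ⇒ Q>K, reverse
Step 1:
                  M         E         G         J
  I          0.1214     5.001   0.01701    0.2995
  C          0.1074    0.1611    0.1611   -0.1611
  E          0.2288     5.162    0.1781    0.1384
  solve Keq expr → x = -0.05369; check Q = 0.06524
Then change container volume by factor 2 (V_new/V_old).
Step 2:
                  M         E         G         J
  I          0.1144     2.581   0.08904   0.06921
  C         0.02304   0.03456   0.03456  -0.03456
  E          0.1374     2.616    0.1236   0.03466
  solve Keq expr → x = -0.01152; check Q = 0.06524
Then change container volume by factor 2 (V_new/V_old).
Step 3:
                  M         E         G         J
  I         0.06871     1.308    0.0618   0.01733
  C        0.006978   0.01047   0.01047  -0.01047
  E         0.07569     1.318   0.07227  0.006862
  solve Keq expr → x = -0.003489; check Q = 0.06524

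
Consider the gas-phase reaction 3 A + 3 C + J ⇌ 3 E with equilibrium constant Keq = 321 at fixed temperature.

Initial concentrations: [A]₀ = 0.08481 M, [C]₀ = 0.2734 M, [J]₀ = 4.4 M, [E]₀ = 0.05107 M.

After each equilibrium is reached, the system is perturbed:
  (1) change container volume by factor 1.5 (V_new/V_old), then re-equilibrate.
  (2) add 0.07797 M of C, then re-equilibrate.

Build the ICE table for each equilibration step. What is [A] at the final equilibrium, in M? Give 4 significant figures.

[A]_eq = 0.02774 M

Q₀ = 2.428 vs Keq = 321 ⇒ Q<K, forward
Step 1:
                    A           C           J           E
  init        0.08481      0.2734         4.4     0.05107
  Δ          -0.04646    -0.04646    -0.01549     0.04646
  eq          0.03835      0.2269       4.385     0.09753
  solve Keq expr → x = 0.01549; check Q = 321
Then change container volume by factor 1.5 (V_new/V_old).
Step 2:
                    A           C           J           E
  init        0.02557      0.1513       2.923     0.06502
  Δ          0.009603    0.009603    0.003201   -0.009603
  eq          0.03517      0.1609       2.926     0.05542
  solve Keq expr → x = -0.003201; check Q = 321
Then add 0.07797 M of C.
Step 3:
                    A           C           J           E
  init        0.03517      0.2389       2.926     0.05542
  Δ         -0.007432   -0.007432   -0.002477    0.007432
  eq          0.02774      0.2314       2.924     0.06285
  solve Keq expr → x = 0.002477; check Q = 321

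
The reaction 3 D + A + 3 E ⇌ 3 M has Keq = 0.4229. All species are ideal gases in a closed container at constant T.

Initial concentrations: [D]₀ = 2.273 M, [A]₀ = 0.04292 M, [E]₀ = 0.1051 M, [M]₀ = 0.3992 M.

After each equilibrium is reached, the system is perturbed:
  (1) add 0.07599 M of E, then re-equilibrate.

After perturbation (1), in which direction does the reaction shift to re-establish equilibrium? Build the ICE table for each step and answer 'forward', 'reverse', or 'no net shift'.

Q₀ = 108.7 vs Keq = 0.4229 ⇒ Q>K, reverse
Step 1:
                   D          A          E          M
  init         2.273    0.04292     0.1051     0.3992
  Δ           0.1679    0.05597     0.1679    -0.1679
  eq           2.441    0.09889      0.273     0.2313
  solve Keq expr → x = -0.05597; check Q = 0.4229
Then add 0.07599 M of E.
Step 2:
                   D          A          E          M
  init         2.441    0.09889      0.349     0.2313
  Δ         -0.02836  -0.009452   -0.02836    0.02836
  eq           2.413    0.08943     0.3206     0.2597
  solve Keq expr → x = 0.009452; check Q = 0.4229

Direction: forward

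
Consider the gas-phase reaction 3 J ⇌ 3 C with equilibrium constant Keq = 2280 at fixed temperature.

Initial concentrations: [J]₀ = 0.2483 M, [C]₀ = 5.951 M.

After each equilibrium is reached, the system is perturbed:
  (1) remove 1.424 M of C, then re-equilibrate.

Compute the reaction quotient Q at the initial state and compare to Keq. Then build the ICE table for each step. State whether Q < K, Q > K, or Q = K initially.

Q₀ = 1.3767e+04 vs Keq = 2280 ⇒ Q>K, reverse
Step 1:
                   J          C
  I           0.2483      5.951
  C           0.1895    -0.1895
  E           0.4378      5.762
  solve Keq expr → x = -0.06315; check Q = 2280
Then remove 1.424 M of C.
Step 2:
                   J          C
  I           0.4378      4.338
  C          -0.1006     0.1006
  E           0.3372      4.438
  solve Keq expr → x = 0.03352; check Q = 2280

Q₀ = 1.3767e+04; Q > K (proceeds reverse)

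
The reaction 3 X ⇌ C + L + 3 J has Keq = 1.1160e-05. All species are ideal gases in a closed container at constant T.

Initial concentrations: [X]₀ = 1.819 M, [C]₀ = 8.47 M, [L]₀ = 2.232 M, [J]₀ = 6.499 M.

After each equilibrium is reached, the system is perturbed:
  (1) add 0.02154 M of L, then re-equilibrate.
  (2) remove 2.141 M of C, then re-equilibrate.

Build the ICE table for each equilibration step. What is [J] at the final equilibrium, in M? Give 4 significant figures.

[J]_eq = 0.2079 M

Q₀ = 862.2 vs Keq = 1.1160e-05 ⇒ Q>K, reverse
Step 1:
                   X          C          L          J
  init         1.819       8.47      2.232      6.499
  Δ            6.306     -2.102     -2.102     -6.306
  eq           8.125      6.368     0.1301     0.1933
  solve Keq expr → x = -2.102; check Q = 1.1160e-05
Then add 0.02154 M of L.
Step 2:
                   X          C          L          J
  init         8.125      6.368     0.1516     0.1933
  Δ         0.008281   -0.00276   -0.00276  -0.008281
  eq           8.133      6.365     0.1489      0.185
  solve Keq expr → x = -0.00276; check Q = 1.1160e-05
Then remove 2.141 M of C.
Step 3:
                   X          C          L          J
  init         8.133      4.224     0.1489      0.185
  Δ         -0.02288   0.007627   0.007627    0.02288
  eq            8.11      4.232     0.1565     0.2079
  solve Keq expr → x = 0.007627; check Q = 1.1160e-05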